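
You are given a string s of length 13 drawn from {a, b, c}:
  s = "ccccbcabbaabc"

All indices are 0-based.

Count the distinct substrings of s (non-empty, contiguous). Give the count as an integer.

rank→(start, suffix):
  0 → (9, 'aabc')
  1 → (6, 'abbaabc')
  2 → (10, 'abc')
  3 → (8, 'baabc')
  4 → (7, 'bbaabc')
  5 → (11, 'bc')
  6 → (4, 'bcabbaabc')
  7 → (12, 'c')
  8 → (5, 'cabbaabc')
  9 → (3, 'cbcabbaabc')
  10 → (2, 'ccbcabbaabc')
  11 → (1, 'cccbcabbaabc')
  12 → (0, 'ccccbcabbaabc')

SA = [9, 6, 10, 8, 7, 11, 4, 12, 5, 3, 2, 1, 0]
rank  pair      lcp
   1  s[9:],s[6:]  1  'a'
   2  s[6:],s[10:]  2  'ab'
   3  s[10:],s[8:]  0  ''
   4  s[8:],s[7:]  1  'b'
   5  s[7:],s[11:]  1  'b'
   6  s[11:],s[4:]  2  'bc'
   7  s[4:],s[12:]  0  ''
   8  s[12:],s[5:]  1  'c'
   9  s[5:],s[3:]  1  'c'
  10  s[3:],s[2:]  1  'c'
  11  s[2:],s[1:]  2  'cc'
  12  s[1:],s[0:]  3  'ccc'

n(n+1)/2 = 13·14/2 = 91
Σ LCP = 0 + 1 + 2 + 0 + 1 + 1 + 2 + 0 + 1 + 1 + 1 + 2 + 3 = 15
distinct = 91 − 15 = 76

76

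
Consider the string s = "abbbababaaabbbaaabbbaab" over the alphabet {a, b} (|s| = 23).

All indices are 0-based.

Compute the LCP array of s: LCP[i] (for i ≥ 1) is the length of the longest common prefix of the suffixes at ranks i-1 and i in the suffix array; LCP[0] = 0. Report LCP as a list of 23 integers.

sorted suffixes:
  #0 SA[0]=8  'aaabbbaaabbbaab'
  #1 SA[1]=14  'aaabbbaab'
  #2 SA[2]=20  'aab'
  #3 SA[3]=9  'aabbbaaabbbaab'
  #4 SA[4]=15  'aabbbaab'
  #5 SA[5]=21  'ab'
  #6 SA[6]=6  'abaaabbbaaabbbaab'
  #7 SA[7]=4  'ababaaabbbaaabbbaab'
  #8 SA[8]=10  'abbbaaabbbaab'
  #9 SA[9]=16  'abbbaab'
  #10 SA[10]=0  'abbbababaaabbbaaabbbaab'
  #11 SA[11]=22  'b'
  #12 SA[12]=7  'baaabbbaaabbbaab'
  #13 SA[13]=13  'baaabbbaab'
  #14 SA[14]=19  'baab'
  #15 SA[15]=5  'babaaabbbaaabbbaab'
  #16 SA[16]=3  'bababaaabbbaaabbbaab'
  #17 SA[17]=12  'bbaaabbbaab'
  #18 SA[18]=18  'bbaab'
  #19 SA[19]=2  'bbababaaabbbaaabbbaab'
  #20 SA[20]=11  'bbbaaabbbaab'
  #21 SA[21]=17  'bbbaab'
  #22 SA[22]=1  'bbbababaaabbbaaabbbaab'

SA = [8, 14, 20, 9, 15, 21, 6, 4, 10, 16, 0, 22, 7, 13, 19, 5, 3, 12, 18, 2, 11, 17, 1]
[i] adj suffixes → lcp
  [1] 8/14 → 8 ('aaabbbaa')
  [2] 14/20 → 2 ('aa')
  [3] 20/9 → 3 ('aab')
  [4] 9/15 → 7 ('aabbbaa')
  [5] 15/21 → 1 ('a')
  [6] 21/6 → 2 ('ab')
  [7] 6/4 → 3 ('aba')
  [8] 4/10 → 2 ('ab')
  [9] 10/16 → 6 ('abbbaa')
  [10] 16/0 → 5 ('abbba')
  [11] 0/22 → 0 ('')
  [12] 22/7 → 1 ('b')
  [13] 7/13 → 9 ('baaabbbaa')
  [14] 13/19 → 3 ('baa')
  [15] 19/5 → 2 ('ba')
  [16] 5/3 → 4 ('baba')
  [17] 3/12 → 1 ('b')
  [18] 12/18 → 4 ('bbaa')
  [19] 18/2 → 3 ('bba')
  [20] 2/11 → 2 ('bb')
  [21] 11/17 → 5 ('bbbaa')
  [22] 17/1 → 4 ('bbba')

[0, 8, 2, 3, 7, 1, 2, 3, 2, 6, 5, 0, 1, 9, 3, 2, 4, 1, 4, 3, 2, 5, 4]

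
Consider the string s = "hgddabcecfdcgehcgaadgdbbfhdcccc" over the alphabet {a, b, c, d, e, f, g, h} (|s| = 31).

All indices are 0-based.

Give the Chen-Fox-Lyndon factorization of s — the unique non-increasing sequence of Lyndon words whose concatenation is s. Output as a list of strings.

emit factor 1: 'h' (i=0, period=1)
emit factor 2: 'g' (i=1, period=1)
emit factor 3: 'd' (i=2, period=1)
emit factor 4: 'd' (i=3, period=1)
emit factor 5: 'abcecfdcgehcg' (i=4, period=13)
emit factor 6: 'aadgdbbfhdcccc' (i=17, period=14)

["h", "g", "d", "d", "abcecfdcgehcg", "aadgdbbfhdcccc"]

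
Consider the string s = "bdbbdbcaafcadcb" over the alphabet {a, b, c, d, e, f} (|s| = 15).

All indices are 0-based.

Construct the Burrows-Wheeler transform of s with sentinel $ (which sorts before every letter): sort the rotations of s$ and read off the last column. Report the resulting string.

rank  rotation          last
    0  $bdbbdbcaafcadcb  b
    1  aafcadcb$bdbbdbc  c
    2  adcb$bdbbdbcaafc  c
    3  afcadcb$bdbbdbca  a
    4  b$bdbbdbcaafcadc  c
    5  bbdbcaafcadcb$bd  d
    6  bcaafcadcb$bdbbd  d
    7  bdbbdbcaafcadcb$  $
    8  bdbcaafcadcb$bdb  b
    9  caafcadcb$bdbbdb  b
   10  cadcb$bdbbdbcaaf  f
   11  cb$bdbbdbcaafcad  d
   12  dbbdbcaafcadcb$b  b
   13  dbcaafcadcb$bdbb  b
   14  dcb$bdbbdbcaafca  a
   15  fcadcb$bdbbdbcaa  a

bccacdd$bbfdbbaa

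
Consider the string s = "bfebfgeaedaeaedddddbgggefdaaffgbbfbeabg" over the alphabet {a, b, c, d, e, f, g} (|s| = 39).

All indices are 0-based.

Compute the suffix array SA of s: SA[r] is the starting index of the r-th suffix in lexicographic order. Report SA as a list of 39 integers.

sorted suffixes:
  #0 SA[0]=26  'aaffgbbfbeabg'
  #1 SA[1]=36  'abg'
  #2 SA[2]=10  'aeaedddddbgggefdaaffgbbfbeabg'
  #3 SA[3]=7  'aedaeaedddddbgggefdaaffgbbfbeabg'
  #4 SA[4]=12  'aedddddbgggefdaaffgbbfbeabg'
  #5 SA[5]=27  'affgbbfbeabg'
  #6 SA[6]=31  'bbfbeabg'
  #7 SA[7]=34  'beabg'
  #8 SA[8]=32  'bfbeabg'
  #9 SA[9]=0  'bfebfgeaedaeaedddddbgggefdaaffgbbfbeabg'
  #10 SA[10]=3  'bfgeaedaeaedddddbgggefdaaffgbbfbeabg'
  #11 SA[11]=37  'bg'
  #12 SA[12]=19  'bgggefdaaffgbbfbeabg'
  #13 SA[13]=25  'daaffgbbfbeabg'
  #14 SA[14]=9  'daeaedddddbgggefdaaffgbbfbeabg'
  #15 SA[15]=18  'dbgggefdaaffgbbfbeabg'
  #16 SA[16]=17  'ddbgggefdaaffgbbfbeabg'
  #17 SA[17]=16  'dddbgggefdaaffgbbfbeabg'
  #18 SA[18]=15  'ddddbgggefdaaffgbbfbeabg'
  #19 SA[19]=14  'dddddbgggefdaaffgbbfbeabg'
  #20 SA[20]=35  'eabg'
  #21 SA[21]=6  'eaedaeaedddddbgggefdaaffgbbfbeabg'
  #22 SA[22]=11  'eaedddddbgggefdaaffgbbfbeabg'
  #23 SA[23]=2  'ebfgeaedaeaedddddbgggefdaaffgbbfbeabg'
  #24 SA[24]=8  'edaeaedddddbgggefdaaffgbbfbeabg'
  #25 SA[25]=13  'edddddbgggefdaaffgbbfbeabg'
  #26 SA[26]=23  'efdaaffgbbfbeabg'
  #27 SA[27]=33  'fbeabg'
  #28 SA[28]=24  'fdaaffgbbfbeabg'
  #29 SA[29]=1  'febfgeaedaeaedddddbgggefdaaffgbbfbeabg'
  #30 SA[30]=28  'ffgbbfbeabg'
  #31 SA[31]=29  'fgbbfbeabg'
  #32 SA[32]=4  'fgeaedaeaedddddbgggefdaaffgbbfbeabg'
  #33 SA[33]=38  'g'
  #34 SA[34]=30  'gbbfbeabg'
  #35 SA[35]=5  'geaedaeaedddddbgggefdaaffgbbfbeabg'
  #36 SA[36]=22  'gefdaaffgbbfbeabg'
  #37 SA[37]=21  'ggefdaaffgbbfbeabg'
  #38 SA[38]=20  'gggefdaaffgbbfbeabg'

[26, 36, 10, 7, 12, 27, 31, 34, 32, 0, 3, 37, 19, 25, 9, 18, 17, 16, 15, 14, 35, 6, 11, 2, 8, 13, 23, 33, 24, 1, 28, 29, 4, 38, 30, 5, 22, 21, 20]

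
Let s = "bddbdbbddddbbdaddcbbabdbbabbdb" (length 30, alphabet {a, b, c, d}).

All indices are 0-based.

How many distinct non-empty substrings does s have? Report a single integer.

406

rank | idx | suffix
   0 |  25 | abbdb
   1 |  20 | abdbbabbdb
   2 |  14 | addcbbabdbbabbdb
   3 |  29 | b
   4 |  24 | babbdb
   5 |  19 | babdbbabbdb
   6 |  23 | bbabbdb
   7 |  18 | bbabdbbabbdb
   8 |  11 | bbdaddcbbabdbbabbdb
   9 |  26 | bbdb
  10 |   5 | bbddddbbdaddcbbabdbbabbdb
  11 |  12 | bdaddcbbabdbbabbdb
  12 |  27 | bdb
  13 |  21 | bdbbabbdb
  14 |   3 | bdbbddddbbdaddcbbabdbbabbdb
  15 |   0 | bddbdbbddddbbdaddcbbabdbbabbdb
  16 |   6 | bddddbbdaddcbbabdbbabbdb
  17 |  17 | cbbabdbbabbdb
  18 |  13 | daddcbbabdbbabbdb
  19 |  28 | db
  20 |  22 | dbbabbdb
  21 |  10 | dbbdaddcbbabdbbabbdb
  22 |   4 | dbbddddbbdaddcbbabdbbabbdb
  23 |   2 | dbdbbddddbbdaddcbbabdbbabbdb
  24 |  16 | dcbbabdbbabbdb
  25 |   9 | ddbbdaddcbbabdbbabbdb
  26 |   1 | ddbdbbddddbbdaddcbbabdbbabbdb
  27 |  15 | ddcbbabdbbabbdb
  28 |   8 | dddbbdaddcbbabdbbabbdb
  29 |   7 | ddddbbdaddcbbabdbbabbdb

SA = [25, 20, 14, 29, 24, 19, 23, 18, 11, 26, 5, 12, 27, 21, 3, 0, 6, 17, 13, 28, 22, 10, 4, 2, 16, 9, 1, 15, 8, 7]
rank  pair      lcp
   1  s[25:],s[20:]  2  'ab'
   2  s[20:],s[14:]  1  'a'
   3  s[14:],s[29:]  0  ''
   4  s[29:],s[24:]  1  'b'
   5  s[24:],s[19:]  3  'bab'
   6  s[19:],s[23:]  1  'b'
   7  s[23:],s[18:]  4  'bbab'
   8  s[18:],s[11:]  2  'bb'
   9  s[11:],s[26:]  3  'bbd'
  10  s[26:],s[5:]  3  'bbd'
  11  s[5:],s[12:]  1  'b'
  12  s[12:],s[27:]  2  'bd'
  13  s[27:],s[21:]  3  'bdb'
  14  s[21:],s[3:]  4  'bdbb'
  15  s[3:],s[0:]  2  'bd'
  16  s[0:],s[6:]  3  'bdd'
  17  s[6:],s[17:]  0  ''
  18  s[17:],s[13:]  0  ''
  19  s[13:],s[28:]  1  'd'
  20  s[28:],s[22:]  2  'db'
  21  s[22:],s[10:]  3  'dbb'
  22  s[10:],s[4:]  4  'dbbd'
  23  s[4:],s[2:]  2  'db'
  24  s[2:],s[16:]  1  'd'
  25  s[16:],s[9:]  1  'd'
  26  s[9:],s[1:]  3  'ddb'
  27  s[1:],s[15:]  2  'dd'
  28  s[15:],s[8:]  2  'dd'
  29  s[8:],s[7:]  3  'ddd'

n(n+1)/2 = 30·31/2 = 465
Σ LCP = 0 + 2 + 1 + 0 + 1 + 3 + 1 + 4 + 2 + 3 + 3 + 1 + 2 + 3 + 4 + 2 + 3 + 0 + 0 + 1 + 2 + 3 + 4 + 2 + 1 + 1 + 3 + 2 + 2 + 3 = 59
distinct = 465 − 59 = 406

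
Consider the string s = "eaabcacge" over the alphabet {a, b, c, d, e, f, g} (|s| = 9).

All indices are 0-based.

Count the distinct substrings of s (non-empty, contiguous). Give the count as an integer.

41

sorted suffixes:
  #0 SA[0]=1  'aabcacge'
  #1 SA[1]=2  'abcacge'
  #2 SA[2]=5  'acge'
  #3 SA[3]=3  'bcacge'
  #4 SA[4]=4  'cacge'
  #5 SA[5]=6  'cge'
  #6 SA[6]=8  'e'
  #7 SA[7]=0  'eaabcacge'
  #8 SA[8]=7  'ge'

SA = [1, 2, 5, 3, 4, 6, 8, 0, 7]
i: (SA[i-1],SA[i]) lcp shared
  1: (1,2) 1 'a'
  2: (2,5) 1 'a'
  3: (5,3) 0 ''
  4: (3,4) 0 ''
  5: (4,6) 1 'c'
  6: (6,8) 0 ''
  7: (8,0) 1 'e'
  8: (0,7) 0 ''

n(n+1)/2 = 9·10/2 = 45
Σ LCP = 0 + 1 + 1 + 0 + 0 + 1 + 0 + 1 + 0 = 4
distinct = 45 − 4 = 41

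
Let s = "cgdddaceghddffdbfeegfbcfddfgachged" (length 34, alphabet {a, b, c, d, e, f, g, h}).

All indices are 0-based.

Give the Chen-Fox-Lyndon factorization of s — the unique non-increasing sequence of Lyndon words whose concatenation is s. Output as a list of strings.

emit factor 1: 'cgddd' (i=0, period=5)
emit factor 2: 'aceghddffdbfeegfbcfddfgachged' (i=5, period=29)

["cgddd", "aceghddffdbfeegfbcfddfgachged"]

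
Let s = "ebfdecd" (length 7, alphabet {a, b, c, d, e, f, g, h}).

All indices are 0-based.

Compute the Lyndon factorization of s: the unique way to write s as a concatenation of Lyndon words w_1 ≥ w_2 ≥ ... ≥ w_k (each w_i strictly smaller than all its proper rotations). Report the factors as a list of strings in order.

emit factor 1: 'e' (i=0, period=1)
emit factor 2: 'bfdecd' (i=1, period=6)

["e", "bfdecd"]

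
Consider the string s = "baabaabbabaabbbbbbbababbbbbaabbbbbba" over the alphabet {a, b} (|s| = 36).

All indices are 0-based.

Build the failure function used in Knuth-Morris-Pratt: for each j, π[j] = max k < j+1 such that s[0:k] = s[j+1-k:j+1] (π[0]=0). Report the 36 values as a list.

π[0] = 0
j=1 s[j]='a': π[1]=0 (border '')
j=2 s[j]='a': π[2]=0 (border '')
j=3 s[j]='b': π[3]=1 (border 'b')
j=4 s[j]='a': π[4]=2 (border 'ba')
j=5 s[j]='a': π[5]=3 (border 'baa')
j=6 s[j]='b': π[6]=4 (border 'baab')
j=7 s[j]='b': k: 4→1→0; π[7]=1 (border 'b')
j=8 s[j]='a': π[8]=2 (border 'ba')
j=9 s[j]='b': k: 2→0; π[9]=1 (border 'b')
j=10 s[j]='a': π[10]=2 (border 'ba')
j=11 s[j]='a': π[11]=3 (border 'baa')
j=12 s[j]='b': π[12]=4 (border 'baab')
j=13 s[j]='b': k: 4→1→0; π[13]=1 (border 'b')
j=14 s[j]='b': k: 1→0; π[14]=1 (border 'b')
j=15 s[j]='b': k: 1→0; π[15]=1 (border 'b')
j=16 s[j]='b': k: 1→0; π[16]=1 (border 'b')
j=17 s[j]='b': k: 1→0; π[17]=1 (border 'b')
j=18 s[j]='b': k: 1→0; π[18]=1 (border 'b')
j=19 s[j]='a': π[19]=2 (border 'ba')
j=20 s[j]='b': k: 2→0; π[20]=1 (border 'b')
j=21 s[j]='a': π[21]=2 (border 'ba')
j=22 s[j]='b': k: 2→0; π[22]=1 (border 'b')
j=23 s[j]='b': k: 1→0; π[23]=1 (border 'b')
j=24 s[j]='b': k: 1→0; π[24]=1 (border 'b')
j=25 s[j]='b': k: 1→0; π[25]=1 (border 'b')
j=26 s[j]='b': k: 1→0; π[26]=1 (border 'b')
j=27 s[j]='a': π[27]=2 (border 'ba')
j=28 s[j]='a': π[28]=3 (border 'baa')
j=29 s[j]='b': π[29]=4 (border 'baab')
j=30 s[j]='b': k: 4→1→0; π[30]=1 (border 'b')
j=31 s[j]='b': k: 1→0; π[31]=1 (border 'b')
j=32 s[j]='b': k: 1→0; π[32]=1 (border 'b')
j=33 s[j]='b': k: 1→0; π[33]=1 (border 'b')
j=34 s[j]='b': k: 1→0; π[34]=1 (border 'b')
j=35 s[j]='a': π[35]=2 (border 'ba')

[0, 0, 0, 1, 2, 3, 4, 1, 2, 1, 2, 3, 4, 1, 1, 1, 1, 1, 1, 2, 1, 2, 1, 1, 1, 1, 1, 2, 3, 4, 1, 1, 1, 1, 1, 2]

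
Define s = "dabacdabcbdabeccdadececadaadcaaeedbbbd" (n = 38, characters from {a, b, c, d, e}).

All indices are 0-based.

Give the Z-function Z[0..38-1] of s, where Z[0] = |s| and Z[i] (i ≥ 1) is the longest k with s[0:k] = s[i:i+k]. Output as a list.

Z[0]=38
i=1: outside box; Z[1]=0
i=2: outside box; Z[2]=0
i=3: outside box; Z[3]=0
i=4: outside box; Z[4]=0
i=5: outside box; Z[5]=3 grow→box=[5,8)
i=6: min(r-i=2, Z[1]=0)=0; Z[6]=0
i=7: min(r-i=1, Z[2]=0)=0; Z[7]=0
i=8: outside box; Z[8]=0
i=9: outside box; Z[9]=0
i=10: outside box; Z[10]=3 grow→box=[10,13)
i=11: min(r-i=2, Z[1]=0)=0; Z[11]=0
i=12: min(r-i=1, Z[2]=0)=0; Z[12]=0
i=13: outside box; Z[13]=0
i=14: outside box; Z[14]=0
i=15: outside box; Z[15]=0
i=16: outside box; Z[16]=2 grow→box=[16,18)
i=17: min(r-i=1, Z[1]=0)=0; Z[17]=0
i=18: outside box; Z[18]=1 grow→box=[18,19)
i=19: outside box; Z[19]=0
i=20: outside box; Z[20]=0
i=21: outside box; Z[21]=0
i=22: outside box; Z[22]=0
i=23: outside box; Z[23]=0
i=24: outside box; Z[24]=2 grow→box=[24,26)
i=25: min(r-i=1, Z[1]=0)=0; Z[25]=0
i=26: outside box; Z[26]=0
i=27: outside box; Z[27]=1 grow→box=[27,28)
i=28: outside box; Z[28]=0
i=29: outside box; Z[29]=0
i=30: outside box; Z[30]=0
i=31: outside box; Z[31]=0
i=32: outside box; Z[32]=0
i=33: outside box; Z[33]=1 grow→box=[33,34)
i=34: outside box; Z[34]=0
i=35: outside box; Z[35]=0
i=36: outside box; Z[36]=0
i=37: outside box; Z[37]=1 grow→box=[37,38)

[38, 0, 0, 0, 0, 3, 0, 0, 0, 0, 3, 0, 0, 0, 0, 0, 2, 0, 1, 0, 0, 0, 0, 0, 2, 0, 0, 1, 0, 0, 0, 0, 0, 1, 0, 0, 0, 1]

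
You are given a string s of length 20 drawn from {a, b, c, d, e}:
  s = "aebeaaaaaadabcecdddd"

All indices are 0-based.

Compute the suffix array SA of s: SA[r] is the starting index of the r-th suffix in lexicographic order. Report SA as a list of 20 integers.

rank | idx | suffix
   0 |   4 | aaaaaadabcecdddd
   1 |   5 | aaaaadabcecdddd
   2 |   6 | aaaadabcecdddd
   3 |   7 | aaadabcecdddd
   4 |   8 | aadabcecdddd
   5 |  11 | abcecdddd
   6 |   9 | adabcecdddd
   7 |   0 | aebeaaaaaadabcecdddd
   8 |  12 | bcecdddd
   9 |   2 | beaaaaaadabcecdddd
  10 |  15 | cdddd
  11 |  13 | cecdddd
  12 |  19 | d
  13 |  10 | dabcecdddd
  14 |  18 | dd
  15 |  17 | ddd
  16 |  16 | dddd
  17 |   3 | eaaaaaadabcecdddd
  18 |   1 | ebeaaaaaadabcecdddd
  19 |  14 | ecdddd

[4, 5, 6, 7, 8, 11, 9, 0, 12, 2, 15, 13, 19, 10, 18, 17, 16, 3, 1, 14]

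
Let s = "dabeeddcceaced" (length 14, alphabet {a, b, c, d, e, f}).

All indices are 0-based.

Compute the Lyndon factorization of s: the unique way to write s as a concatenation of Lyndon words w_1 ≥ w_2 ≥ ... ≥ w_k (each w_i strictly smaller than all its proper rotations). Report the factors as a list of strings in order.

emit factor 1: 'd' (i=0, period=1)
emit factor 2: 'abeeddcceaced' (i=1, period=13)

["d", "abeeddcceaced"]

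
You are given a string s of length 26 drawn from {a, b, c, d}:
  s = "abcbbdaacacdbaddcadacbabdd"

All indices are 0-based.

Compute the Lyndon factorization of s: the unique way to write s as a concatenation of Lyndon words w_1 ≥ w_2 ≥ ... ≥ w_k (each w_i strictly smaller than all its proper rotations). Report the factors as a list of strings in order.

["abcbbd", "aacacdbaddcadacbabdd"]

emit factor 1: 'abcbbd' (i=0, period=6)
emit factor 2: 'aacacdbaddcadacbabdd' (i=6, period=20)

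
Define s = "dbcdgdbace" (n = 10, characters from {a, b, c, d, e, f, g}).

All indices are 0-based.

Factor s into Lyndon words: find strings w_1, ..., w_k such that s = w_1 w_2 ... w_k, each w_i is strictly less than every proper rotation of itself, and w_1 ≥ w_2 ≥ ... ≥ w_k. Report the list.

emit factor 1: 'd' (i=0, period=1)
emit factor 2: 'bcdgd' (i=1, period=5)
emit factor 3: 'b' (i=6, period=1)
emit factor 4: 'ace' (i=7, period=3)

["d", "bcdgd", "b", "ace"]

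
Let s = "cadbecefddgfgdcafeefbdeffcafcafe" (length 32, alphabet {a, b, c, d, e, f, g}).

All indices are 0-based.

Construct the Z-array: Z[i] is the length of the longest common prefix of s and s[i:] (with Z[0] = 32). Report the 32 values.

Z[0]=32
i=1: fresh scan; Z[1]=0
i=2: fresh scan; Z[2]=0
i=3: fresh scan; Z[3]=0
i=4: fresh scan; Z[4]=0
i=5: fresh scan; Z[5]=1 extend→box=[5,6)
i=6: fresh scan; Z[6]=0
i=7: fresh scan; Z[7]=0
i=8: fresh scan; Z[8]=0
i=9: fresh scan; Z[9]=0
i=10: fresh scan; Z[10]=0
i=11: fresh scan; Z[11]=0
i=12: fresh scan; Z[12]=0
i=13: fresh scan; Z[13]=0
i=14: fresh scan; Z[14]=2 extend→box=[14,16)
i=15: min(r-i=1, Z[1]=0)=0; Z[15]=0
i=16: fresh scan; Z[16]=0
i=17: fresh scan; Z[17]=0
i=18: fresh scan; Z[18]=0
i=19: fresh scan; Z[19]=0
i=20: fresh scan; Z[20]=0
i=21: fresh scan; Z[21]=0
i=22: fresh scan; Z[22]=0
i=23: fresh scan; Z[23]=0
i=24: fresh scan; Z[24]=0
i=25: fresh scan; Z[25]=2 extend→box=[25,27)
i=26: min(r-i=1, Z[1]=0)=0; Z[26]=0
i=27: fresh scan; Z[27]=0
i=28: fresh scan; Z[28]=2 extend→box=[28,30)
i=29: min(r-i=1, Z[1]=0)=0; Z[29]=0
i=30: fresh scan; Z[30]=0
i=31: fresh scan; Z[31]=0

[32, 0, 0, 0, 0, 1, 0, 0, 0, 0, 0, 0, 0, 0, 2, 0, 0, 0, 0, 0, 0, 0, 0, 0, 0, 2, 0, 0, 2, 0, 0, 0]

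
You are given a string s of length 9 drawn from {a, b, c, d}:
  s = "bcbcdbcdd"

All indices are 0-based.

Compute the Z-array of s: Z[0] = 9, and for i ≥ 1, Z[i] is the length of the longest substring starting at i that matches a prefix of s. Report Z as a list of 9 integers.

Z[0]=9
i=1: fresh scan; Z[1]=0
i=2: fresh scan; Z[2]=2 extend→box=[2,4)
i=3: min(r-i=1, Z[1]=0)=0; Z[3]=0
i=4: fresh scan; Z[4]=0
i=5: fresh scan; Z[5]=2 extend→box=[5,7)
i=6: min(r-i=1, Z[1]=0)=0; Z[6]=0
i=7: fresh scan; Z[7]=0
i=8: fresh scan; Z[8]=0

[9, 0, 2, 0, 0, 2, 0, 0, 0]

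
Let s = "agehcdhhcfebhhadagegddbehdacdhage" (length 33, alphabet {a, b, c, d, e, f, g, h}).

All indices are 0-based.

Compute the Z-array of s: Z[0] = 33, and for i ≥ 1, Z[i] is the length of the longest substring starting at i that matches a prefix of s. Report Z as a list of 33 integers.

[33, 0, 0, 0, 0, 0, 0, 0, 0, 0, 0, 0, 0, 0, 1, 0, 3, 0, 0, 0, 0, 0, 0, 0, 0, 0, 1, 0, 0, 0, 3, 0, 0]

Z[0]=33
i=1: outside box; Z[1]=0
i=2: outside box; Z[2]=0
i=3: outside box; Z[3]=0
i=4: outside box; Z[4]=0
i=5: outside box; Z[5]=0
i=6: outside box; Z[6]=0
i=7: outside box; Z[7]=0
i=8: outside box; Z[8]=0
i=9: outside box; Z[9]=0
i=10: outside box; Z[10]=0
i=11: outside box; Z[11]=0
i=12: outside box; Z[12]=0
i=13: outside box; Z[13]=0
i=14: outside box; Z[14]=1 scan→box=[14,15)
i=15: outside box; Z[15]=0
i=16: outside box; Z[16]=3 scan→box=[16,19)
i=17: min(r-i=2, Z[1]=0)=0; Z[17]=0
i=18: min(r-i=1, Z[2]=0)=0; Z[18]=0
i=19: outside box; Z[19]=0
i=20: outside box; Z[20]=0
i=21: outside box; Z[21]=0
i=22: outside box; Z[22]=0
i=23: outside box; Z[23]=0
i=24: outside box; Z[24]=0
i=25: outside box; Z[25]=0
i=26: outside box; Z[26]=1 scan→box=[26,27)
i=27: outside box; Z[27]=0
i=28: outside box; Z[28]=0
i=29: outside box; Z[29]=0
i=30: outside box; Z[30]=3 scan→box=[30,33)
i=31: min(r-i=2, Z[1]=0)=0; Z[31]=0
i=32: min(r-i=1, Z[2]=0)=0; Z[32]=0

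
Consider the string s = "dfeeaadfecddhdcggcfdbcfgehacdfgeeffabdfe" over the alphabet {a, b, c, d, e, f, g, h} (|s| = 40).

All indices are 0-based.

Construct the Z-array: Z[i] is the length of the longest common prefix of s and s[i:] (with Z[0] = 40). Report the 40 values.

[40, 0, 0, 0, 0, 0, 3, 0, 0, 0, 1, 1, 0, 1, 0, 0, 0, 0, 0, 1, 0, 0, 0, 0, 0, 0, 0, 0, 2, 0, 0, 0, 0, 0, 0, 0, 0, 3, 0, 0]

Z[0]=40
i=1: outside box; Z[1]=0
i=2: outside box; Z[2]=0
i=3: outside box; Z[3]=0
i=4: outside box; Z[4]=0
i=5: outside box; Z[5]=0
i=6: outside box; Z[6]=3 extend→box=[6,9)
i=7: min(r-i=2, Z[1]=0)=0; Z[7]=0
i=8: min(r-i=1, Z[2]=0)=0; Z[8]=0
i=9: outside box; Z[9]=0
i=10: outside box; Z[10]=1 extend→box=[10,11)
i=11: outside box; Z[11]=1 extend→box=[11,12)
i=12: outside box; Z[12]=0
i=13: outside box; Z[13]=1 extend→box=[13,14)
i=14: outside box; Z[14]=0
i=15: outside box; Z[15]=0
i=16: outside box; Z[16]=0
i=17: outside box; Z[17]=0
i=18: outside box; Z[18]=0
i=19: outside box; Z[19]=1 extend→box=[19,20)
i=20: outside box; Z[20]=0
i=21: outside box; Z[21]=0
i=22: outside box; Z[22]=0
i=23: outside box; Z[23]=0
i=24: outside box; Z[24]=0
i=25: outside box; Z[25]=0
i=26: outside box; Z[26]=0
i=27: outside box; Z[27]=0
i=28: outside box; Z[28]=2 extend→box=[28,30)
i=29: min(r-i=1, Z[1]=0)=0; Z[29]=0
i=30: outside box; Z[30]=0
i=31: outside box; Z[31]=0
i=32: outside box; Z[32]=0
i=33: outside box; Z[33]=0
i=34: outside box; Z[34]=0
i=35: outside box; Z[35]=0
i=36: outside box; Z[36]=0
i=37: outside box; Z[37]=3 extend→box=[37,40)
i=38: min(r-i=2, Z[1]=0)=0; Z[38]=0
i=39: min(r-i=1, Z[2]=0)=0; Z[39]=0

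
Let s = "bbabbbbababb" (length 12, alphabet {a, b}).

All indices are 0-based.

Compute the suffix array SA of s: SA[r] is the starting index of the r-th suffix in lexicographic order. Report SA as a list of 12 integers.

sorted suffixes:
  #0 SA[0]=7  'ababb'
  #1 SA[1]=9  'abb'
  #2 SA[2]=2  'abbbbababb'
  #3 SA[3]=11  'b'
  #4 SA[4]=6  'bababb'
  #5 SA[5]=8  'babb'
  #6 SA[6]=1  'babbbbababb'
  #7 SA[7]=10  'bb'
  #8 SA[8]=5  'bbababb'
  #9 SA[9]=0  'bbabbbbababb'
  #10 SA[10]=4  'bbbababb'
  #11 SA[11]=3  'bbbbababb'

[7, 9, 2, 11, 6, 8, 1, 10, 5, 0, 4, 3]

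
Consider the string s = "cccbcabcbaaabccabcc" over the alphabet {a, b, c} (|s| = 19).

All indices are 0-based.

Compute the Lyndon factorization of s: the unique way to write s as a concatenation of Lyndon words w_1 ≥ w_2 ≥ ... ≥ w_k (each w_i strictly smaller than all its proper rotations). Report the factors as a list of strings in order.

emit factor 1: 'c' (i=0, period=1)
emit factor 2: 'c' (i=1, period=1)
emit factor 3: 'c' (i=2, period=1)
emit factor 4: 'bc' (i=3, period=2)
emit factor 5: 'abcb' (i=5, period=4)
emit factor 6: 'aaabccabcc' (i=9, period=10)

["c", "c", "c", "bc", "abcb", "aaabccabcc"]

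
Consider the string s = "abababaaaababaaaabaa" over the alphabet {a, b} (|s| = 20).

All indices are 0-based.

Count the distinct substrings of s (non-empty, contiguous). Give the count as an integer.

rank→(start, suffix):
  0 → (19, 'a')
  1 → (18, 'aa')
  2 → (13, 'aaaabaa')
  3 → (6, 'aaaababaaaabaa')
  4 → (14, 'aaabaa')
  5 → (7, 'aaababaaaabaa')
  6 → (15, 'aabaa')
  7 → (8, 'aababaaaabaa')
  8 → (16, 'abaa')
  9 → (11, 'abaaaabaa')
  10 → (4, 'abaaaababaaaabaa')
  11 → (9, 'ababaaaabaa')
  12 → (2, 'ababaaaababaaaabaa')
  13 → (0, 'abababaaaababaaaabaa')
  14 → (17, 'baa')
  15 → (12, 'baaaabaa')
  16 → (5, 'baaaababaaaabaa')
  17 → (10, 'babaaaabaa')
  18 → (3, 'babaaaababaaaabaa')
  19 → (1, 'bababaaaababaaaabaa')

SA = [19, 18, 13, 6, 14, 7, 15, 8, 16, 11, 4, 9, 2, 0, 17, 12, 5, 10, 3, 1]
rank  pair      lcp
   1  s[19:],s[18:]  1  'a'
   2  s[18:],s[13:]  2  'aa'
   3  s[13:],s[6:]  6  'aaaaba'
   4  s[6:],s[14:]  3  'aaa'
   5  s[14:],s[7:]  5  'aaaba'
   6  s[7:],s[15:]  2  'aa'
   7  s[15:],s[8:]  4  'aaba'
   8  s[8:],s[16:]  1  'a'
   9  s[16:],s[11:]  4  'abaa'
  10  s[11:],s[4:]  8  'abaaaaba'
  11  s[4:],s[9:]  3  'aba'
  12  s[9:],s[2:]  10  'ababaaaaba'
  13  s[2:],s[0:]  5  'ababa'
  14  s[0:],s[17:]  0  ''
  15  s[17:],s[12:]  3  'baa'
  16  s[12:],s[5:]  7  'baaaaba'
  17  s[5:],s[10:]  2  'ba'
  18  s[10:],s[3:]  9  'babaaaaba'
  19  s[3:],s[1:]  4  'baba'

n(n+1)/2 = 20·21/2 = 210
Σ LCP = 0 + 1 + 2 + 6 + 3 + 5 + 2 + 4 + 1 + 4 + 8 + 3 + 10 + 5 + 0 + 3 + 7 + 2 + 9 + 4 = 79
distinct = 210 − 79 = 131

131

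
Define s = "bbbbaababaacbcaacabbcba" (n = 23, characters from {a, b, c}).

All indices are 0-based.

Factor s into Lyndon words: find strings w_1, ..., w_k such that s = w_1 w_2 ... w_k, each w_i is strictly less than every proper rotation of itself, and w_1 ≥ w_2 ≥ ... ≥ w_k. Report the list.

["b", "b", "b", "b", "aababaacbcaacabbcb", "a"]

emit factor 1: 'b' (i=0, period=1)
emit factor 2: 'b' (i=1, period=1)
emit factor 3: 'b' (i=2, period=1)
emit factor 4: 'b' (i=3, period=1)
emit factor 5: 'aababaacbcaacabbcb' (i=4, period=18)
emit factor 6: 'a' (i=22, period=1)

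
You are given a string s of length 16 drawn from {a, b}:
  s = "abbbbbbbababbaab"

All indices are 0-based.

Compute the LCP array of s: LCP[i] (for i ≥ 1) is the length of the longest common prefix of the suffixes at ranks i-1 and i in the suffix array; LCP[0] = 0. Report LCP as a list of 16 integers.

rank→(start, suffix):
  0 → (13, 'aab')
  1 → (14, 'ab')
  2 → (8, 'ababbaab')
  3 → (10, 'abbaab')
  4 → (0, 'abbbbbbbababbaab')
  5 → (15, 'b')
  6 → (12, 'baab')
  7 → (7, 'bababbaab')
  8 → (9, 'babbaab')
  9 → (11, 'bbaab')
  10 → (6, 'bbababbaab')
  11 → (5, 'bbbababbaab')
  12 → (4, 'bbbbababbaab')
  13 → (3, 'bbbbbababbaab')
  14 → (2, 'bbbbbbababbaab')
  15 → (1, 'bbbbbbbababbaab')

SA = [13, 14, 8, 10, 0, 15, 12, 7, 9, 11, 6, 5, 4, 3, 2, 1]
[i] adj suffixes → lcp
  [1] 13/14 → 1 ('a')
  [2] 14/8 → 2 ('ab')
  [3] 8/10 → 2 ('ab')
  [4] 10/0 → 3 ('abb')
  [5] 0/15 → 0 ('')
  [6] 15/12 → 1 ('b')
  [7] 12/7 → 2 ('ba')
  [8] 7/9 → 3 ('bab')
  [9] 9/11 → 1 ('b')
  [10] 11/6 → 3 ('bba')
  [11] 6/5 → 2 ('bb')
  [12] 5/4 → 3 ('bbb')
  [13] 4/3 → 4 ('bbbb')
  [14] 3/2 → 5 ('bbbbb')
  [15] 2/1 → 6 ('bbbbbb')

[0, 1, 2, 2, 3, 0, 1, 2, 3, 1, 3, 2, 3, 4, 5, 6]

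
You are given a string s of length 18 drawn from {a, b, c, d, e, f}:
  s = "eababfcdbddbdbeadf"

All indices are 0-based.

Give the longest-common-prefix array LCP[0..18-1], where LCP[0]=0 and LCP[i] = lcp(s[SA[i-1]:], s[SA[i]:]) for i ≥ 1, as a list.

rank | idx | suffix
   0 |   1 | ababfcdbddbdbeadf
   1 |   3 | abfcdbddbdbeadf
   2 |  15 | adf
   3 |   2 | babfcdbddbdbeadf
   4 |  11 | bdbeadf
   5 |   8 | bddbdbeadf
   6 |  13 | beadf
   7 |   4 | bfcdbddbdbeadf
   8 |   6 | cdbddbdbeadf
   9 |  10 | dbdbeadf
  10 |   7 | dbddbdbeadf
  11 |  12 | dbeadf
  12 |   9 | ddbdbeadf
  13 |  16 | df
  14 |   0 | eababfcdbddbdbeadf
  15 |  14 | eadf
  16 |  17 | f
  17 |   5 | fcdbddbdbeadf

SA = [1, 3, 15, 2, 11, 8, 13, 4, 6, 10, 7, 12, 9, 16, 0, 14, 17, 5]
rank  pair      lcp
   1  s[1:],s[3:]  2  'ab'
   2  s[3:],s[15:]  1  'a'
   3  s[15:],s[2:]  0  ''
   4  s[2:],s[11:]  1  'b'
   5  s[11:],s[8:]  2  'bd'
   6  s[8:],s[13:]  1  'b'
   7  s[13:],s[4:]  1  'b'
   8  s[4:],s[6:]  0  ''
   9  s[6:],s[10:]  0  ''
  10  s[10:],s[7:]  3  'dbd'
  11  s[7:],s[12:]  2  'db'
  12  s[12:],s[9:]  1  'd'
  13  s[9:],s[16:]  1  'd'
  14  s[16:],s[0:]  0  ''
  15  s[0:],s[14:]  2  'ea'
  16  s[14:],s[17:]  0  ''
  17  s[17:],s[5:]  1  'f'

[0, 2, 1, 0, 1, 2, 1, 1, 0, 0, 3, 2, 1, 1, 0, 2, 0, 1]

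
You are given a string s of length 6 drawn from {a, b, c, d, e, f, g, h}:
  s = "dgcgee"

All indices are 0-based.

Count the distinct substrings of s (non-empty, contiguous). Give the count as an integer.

19

sorted suffixes:
  #0 SA[0]=2  'cgee'
  #1 SA[1]=0  'dgcgee'
  #2 SA[2]=5  'e'
  #3 SA[3]=4  'ee'
  #4 SA[4]=1  'gcgee'
  #5 SA[5]=3  'gee'

SA = [2, 0, 5, 4, 1, 3]
i: (SA[i-1],SA[i]) lcp shared
  1: (2,0) 0 ''
  2: (0,5) 0 ''
  3: (5,4) 1 'e'
  4: (4,1) 0 ''
  5: (1,3) 1 'g'

n(n+1)/2 = 6·7/2 = 21
Σ LCP = 0 + 0 + 0 + 1 + 0 + 1 = 2
distinct = 21 − 2 = 19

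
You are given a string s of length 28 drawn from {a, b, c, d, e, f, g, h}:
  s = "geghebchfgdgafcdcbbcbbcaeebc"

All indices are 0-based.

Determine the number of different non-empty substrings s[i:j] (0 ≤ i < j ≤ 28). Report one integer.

376

rank→(start, suffix):
  0 → (23, 'aeebc')
  1 → (12, 'afcdcbbcbbcaeebc')
  2 → (20, 'bbcaeebc')
  3 → (17, 'bbcbbcaeebc')
  4 → (26, 'bc')
  5 → (21, 'bcaeebc')
  6 → (18, 'bcbbcaeebc')
  7 → (5, 'bchfgdgafcdcbbcbbcaeebc')
  8 → (27, 'c')
  9 → (22, 'caeebc')
  10 → (19, 'cbbcaeebc')
  11 → (16, 'cbbcbbcaeebc')
  12 → (14, 'cdcbbcbbcaeebc')
  13 → (6, 'chfgdgafcdcbbcbbcaeebc')
  14 → (15, 'dcbbcbbcaeebc')
  15 → (10, 'dgafcdcbbcbbcaeebc')
  16 → (25, 'ebc')
  17 → (4, 'ebchfgdgafcdcbbcbbcaeebc')
  18 → (24, 'eebc')
  19 → (1, 'eghebchfgdgafcdcbbcbbcaeebc')
  20 → (13, 'fcdcbbcbbcaeebc')
  21 → (8, 'fgdgafcdcbbcbbcaeebc')
  22 → (11, 'gafcdcbbcbbcaeebc')
  23 → (9, 'gdgafcdcbbcbbcaeebc')
  24 → (0, 'geghebchfgdgafcdcbbcbbcaeebc')
  25 → (2, 'ghebchfgdgafcdcbbcbbcaeebc')
  26 → (3, 'hebchfgdgafcdcbbcbbcaeebc')
  27 → (7, 'hfgdgafcdcbbcbbcaeebc')

SA = [23, 12, 20, 17, 26, 21, 18, 5, 27, 22, 19, 16, 14, 6, 15, 10, 25, 4, 24, 1, 13, 8, 11, 9, 0, 2, 3, 7]
rank  pair      lcp
   1  s[23:],s[12:]  1  'a'
   2  s[12:],s[20:]  0  ''
   3  s[20:],s[17:]  3  'bbc'
   4  s[17:],s[26:]  1  'b'
   5  s[26:],s[21:]  2  'bc'
   6  s[21:],s[18:]  2  'bc'
   7  s[18:],s[5:]  2  'bc'
   8  s[5:],s[27:]  0  ''
   9  s[27:],s[22:]  1  'c'
  10  s[22:],s[19:]  1  'c'
  11  s[19:],s[16:]  4  'cbbc'
  12  s[16:],s[14:]  1  'c'
  13  s[14:],s[6:]  1  'c'
  14  s[6:],s[15:]  0  ''
  15  s[15:],s[10:]  1  'd'
  16  s[10:],s[25:]  0  ''
  17  s[25:],s[4:]  3  'ebc'
  18  s[4:],s[24:]  1  'e'
  19  s[24:],s[1:]  1  'e'
  20  s[1:],s[13:]  0  ''
  21  s[13:],s[8:]  1  'f'
  22  s[8:],s[11:]  0  ''
  23  s[11:],s[9:]  1  'g'
  24  s[9:],s[0:]  1  'g'
  25  s[0:],s[2:]  1  'g'
  26  s[2:],s[3:]  0  ''
  27  s[3:],s[7:]  1  'h'

n(n+1)/2 = 28·29/2 = 406
Σ LCP = 0 + 1 + 0 + 3 + 1 + 2 + 2 + 2 + 0 + 1 + 1 + 4 + 1 + 1 + 0 + 1 + 0 + 3 + 1 + 1 + 0 + 1 + 0 + 1 + 1 + 1 + 0 + 1 = 30
distinct = 406 − 30 = 376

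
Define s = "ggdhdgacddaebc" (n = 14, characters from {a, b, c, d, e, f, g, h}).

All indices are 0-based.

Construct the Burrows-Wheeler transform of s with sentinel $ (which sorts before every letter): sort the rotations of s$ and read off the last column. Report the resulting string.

cgdebadchgadg$d

rank  rotation         last
    0  $ggdhdgacddaebc  c
    1  acddaebc$ggdhdg  g
    2  aebc$ggdhdgacdd  d
    3  bc$ggdhdgacddae  e
    4  c$ggdhdgacddaeb  b
    5  cddaebc$ggdhdga  a
    6  daebc$ggdhdgacd  d
    7  ddaebc$ggdhdgac  c
    8  dgacddaebc$ggdh  h
    9  dhdgacddaebc$gg  g
   10  ebc$ggdhdgacdda  a
   11  gacddaebc$ggdhd  d
   12  gdhdgacddaebc$g  g
   13  ggdhdgacddaebc$  $
   14  hdgacddaebc$ggd  d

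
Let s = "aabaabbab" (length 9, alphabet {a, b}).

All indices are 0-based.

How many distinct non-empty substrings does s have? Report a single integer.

33

sorted suffixes:
  #0 SA[0]=0  'aabaabbab'
  #1 SA[1]=3  'aabbab'
  #2 SA[2]=7  'ab'
  #3 SA[3]=1  'abaabbab'
  #4 SA[4]=4  'abbab'
  #5 SA[5]=8  'b'
  #6 SA[6]=2  'baabbab'
  #7 SA[7]=6  'bab'
  #8 SA[8]=5  'bbab'

SA = [0, 3, 7, 1, 4, 8, 2, 6, 5]
i: (SA[i-1],SA[i]) lcp shared
  1: (0,3) 3 'aab'
  2: (3,7) 1 'a'
  3: (7,1) 2 'ab'
  4: (1,4) 2 'ab'
  5: (4,8) 0 ''
  6: (8,2) 1 'b'
  7: (2,6) 2 'ba'
  8: (6,5) 1 'b'

n(n+1)/2 = 9·10/2 = 45
Σ LCP = 0 + 3 + 1 + 2 + 2 + 0 + 1 + 2 + 1 = 12
distinct = 45 − 12 = 33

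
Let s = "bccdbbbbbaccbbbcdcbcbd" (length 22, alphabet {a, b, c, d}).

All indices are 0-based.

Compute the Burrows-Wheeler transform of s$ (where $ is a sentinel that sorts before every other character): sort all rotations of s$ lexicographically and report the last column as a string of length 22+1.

rank  rotation                 last
    0  $bccdbbbbbaccbbbcdcbcbd  d
    1  accbbbcdcbcbd$bccdbbbbb  b
    2  baccbbbcdcbcbd$bccdbbbb  b
    3  bbaccbbbcdcbcbd$bccdbbb  b
    4  bbbaccbbbcdcbcbd$bccdbb  b
    5  bbbbaccbbbcdcbcbd$bccdb  b
    6  bbbbbaccbbbcdcbcbd$bccd  d
    7  bbbcdcbcbd$bccdbbbbbacc  c
    8  bbcdcbcbd$bccdbbbbbaccb  b
    9  bcbd$bccdbbbbbaccbbbcdc  c
   10  bccdbbbbbaccbbbcdcbcbd$  $
   11  bcdcbcbd$bccdbbbbbaccbb  b
   12  bd$bccdbbbbbaccbbbcdcbc  c
   13  cbbbcdcbcbd$bccdbbbbbac  c
   14  cbcbd$bccdbbbbbaccbbbcd  d
   15  cbd$bccdbbbbbaccbbbcdcb  b
   16  ccbbbcdcbcbd$bccdbbbbba  a
   17  ccdbbbbbaccbbbcdcbcbd$b  b
   18  cdbbbbbaccbbbcdcbcbd$bc  c
   19  cdcbcbd$bccdbbbbbaccbbb  b
   20  d$bccdbbbbbaccbbbcdcbcb  b
   21  dbbbbbaccbbbcdcbcbd$bcc  c
   22  dcbcbd$bccdbbbbbaccbbbc  c

dbbbbbdcbc$bccdbabcbbcc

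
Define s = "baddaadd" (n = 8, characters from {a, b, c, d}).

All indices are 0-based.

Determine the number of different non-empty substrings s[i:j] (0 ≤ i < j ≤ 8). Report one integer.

rank | idx | suffix
   0 |   4 | aadd
   1 |   5 | add
   2 |   1 | addaadd
   3 |   0 | baddaadd
   4 |   7 | d
   5 |   3 | daadd
   6 |   6 | dd
   7 |   2 | ddaadd

SA = [4, 5, 1, 0, 7, 3, 6, 2]
[i] adj suffixes → lcp
  [1] 4/5 → 1 ('a')
  [2] 5/1 → 3 ('add')
  [3] 1/0 → 0 ('')
  [4] 0/7 → 0 ('')
  [5] 7/3 → 1 ('d')
  [6] 3/6 → 1 ('d')
  [7] 6/2 → 2 ('dd')

n(n+1)/2 = 8·9/2 = 36
Σ LCP = 0 + 1 + 3 + 0 + 0 + 1 + 1 + 2 = 8
distinct = 36 − 8 = 28

28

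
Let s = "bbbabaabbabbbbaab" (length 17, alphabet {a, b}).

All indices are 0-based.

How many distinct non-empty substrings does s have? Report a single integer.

sorted suffixes:
  #0 SA[0]=14  'aab'
  #1 SA[1]=5  'aabbabbbbaab'
  #2 SA[2]=15  'ab'
  #3 SA[3]=3  'abaabbabbbbaab'
  #4 SA[4]=6  'abbabbbbaab'
  #5 SA[5]=9  'abbbbaab'
  #6 SA[6]=16  'b'
  #7 SA[7]=13  'baab'
  #8 SA[8]=4  'baabbabbbbaab'
  #9 SA[9]=2  'babaabbabbbbaab'
  #10 SA[10]=8  'babbbbaab'
  #11 SA[11]=12  'bbaab'
  #12 SA[12]=1  'bbabaabbabbbbaab'
  #13 SA[13]=7  'bbabbbbaab'
  #14 SA[14]=11  'bbbaab'
  #15 SA[15]=0  'bbbabaabbabbbbaab'
  #16 SA[16]=10  'bbbbaab'

SA = [14, 5, 15, 3, 6, 9, 16, 13, 4, 2, 8, 12, 1, 7, 11, 0, 10]
rank  pair      lcp
   1  s[14:],s[5:]  3  'aab'
   2  s[5:],s[15:]  1  'a'
   3  s[15:],s[3:]  2  'ab'
   4  s[3:],s[6:]  2  'ab'
   5  s[6:],s[9:]  3  'abb'
   6  s[9:],s[16:]  0  ''
   7  s[16:],s[13:]  1  'b'
   8  s[13:],s[4:]  4  'baab'
   9  s[4:],s[2:]  2  'ba'
  10  s[2:],s[8:]  3  'bab'
  11  s[8:],s[12:]  1  'b'
  12  s[12:],s[1:]  3  'bba'
  13  s[1:],s[7:]  4  'bbab'
  14  s[7:],s[11:]  2  'bb'
  15  s[11:],s[0:]  4  'bbba'
  16  s[0:],s[10:]  3  'bbb'

n(n+1)/2 = 17·18/2 = 153
Σ LCP = 0 + 3 + 1 + 2 + 2 + 3 + 0 + 1 + 4 + 2 + 3 + 1 + 3 + 4 + 2 + 4 + 3 = 38
distinct = 153 − 38 = 115

115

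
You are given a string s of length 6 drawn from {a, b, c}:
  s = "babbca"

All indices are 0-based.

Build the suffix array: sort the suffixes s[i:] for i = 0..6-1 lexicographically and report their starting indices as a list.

sorted suffixes:
  #0 SA[0]=5  'a'
  #1 SA[1]=1  'abbca'
  #2 SA[2]=0  'babbca'
  #3 SA[3]=2  'bbca'
  #4 SA[4]=3  'bca'
  #5 SA[5]=4  'ca'

[5, 1, 0, 2, 3, 4]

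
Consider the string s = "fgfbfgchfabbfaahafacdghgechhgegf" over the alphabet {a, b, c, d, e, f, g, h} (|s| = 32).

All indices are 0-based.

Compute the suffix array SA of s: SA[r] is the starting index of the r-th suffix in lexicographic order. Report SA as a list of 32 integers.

[13, 9, 18, 16, 14, 10, 11, 3, 19, 6, 25, 20, 24, 29, 31, 12, 8, 17, 2, 4, 0, 5, 23, 28, 30, 1, 21, 15, 7, 22, 27, 26]

rank | idx | suffix
   0 |  13 | aahafacdghgechhgegf
   1 |   9 | abbfaahafacdghgechhgegf
   2 |  18 | acdghgechhgegf
   3 |  16 | afacdghgechhgegf
   4 |  14 | ahafacdghgechhgegf
   5 |  10 | bbfaahafacdghgechhgegf
   6 |  11 | bfaahafacdghgechhgegf
   7 |   3 | bfgchfabbfaahafacdghgechhgegf
   8 |  19 | cdghgechhgegf
   9 |   6 | chfabbfaahafacdghgechhgegf
  10 |  25 | chhgegf
  11 |  20 | dghgechhgegf
  12 |  24 | echhgegf
  13 |  29 | egf
  14 |  31 | f
  15 |  12 | faahafacdghgechhgegf
  16 |   8 | fabbfaahafacdghgechhgegf
  17 |  17 | facdghgechhgegf
  18 |   2 | fbfgchfabbfaahafacdghgechhgegf
  19 |   4 | fgchfabbfaahafacdghgechhgegf
  20 |   0 | fgfbfgchfabbfaahafacdghgechhgegf
  21 |   5 | gchfabbfaahafacdghgechhgegf
  22 |  23 | gechhgegf
  23 |  28 | gegf
  24 |  30 | gf
  25 |   1 | gfbfgchfabbfaahafacdghgechhgegf
  26 |  21 | ghgechhgegf
  27 |  15 | hafacdghgechhgegf
  28 |   7 | hfabbfaahafacdghgechhgegf
  29 |  22 | hgechhgegf
  30 |  27 | hgegf
  31 |  26 | hhgegf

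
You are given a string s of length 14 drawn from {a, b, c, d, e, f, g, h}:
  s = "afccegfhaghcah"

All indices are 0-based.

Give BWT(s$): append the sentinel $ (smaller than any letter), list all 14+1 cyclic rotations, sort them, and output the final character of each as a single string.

h$hchfccageaafg

rank  rotation         last
    0  $afccegfhaghcah  h
    1  afccegfhaghcah$  $
    2  aghcah$afccegfh  h
    3  ah$afccegfhaghc  c
    4  cah$afccegfhagh  h
    5  ccegfhaghcah$af  f
    6  cegfhaghcah$afc  c
    7  egfhaghcah$afcc  c
    8  fccegfhaghcah$a  a
    9  fhaghcah$afcceg  g
   10  gfhaghcah$afcce  e
   11  ghcah$afccegfha  a
   12  h$afccegfhaghca  a
   13  haghcah$afccegf  f
   14  hcah$afccegfhag  g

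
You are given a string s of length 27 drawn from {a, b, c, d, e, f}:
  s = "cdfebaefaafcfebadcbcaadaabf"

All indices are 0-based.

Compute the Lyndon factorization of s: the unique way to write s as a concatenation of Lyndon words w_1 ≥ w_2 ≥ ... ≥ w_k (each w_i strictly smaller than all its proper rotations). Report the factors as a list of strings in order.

emit factor 1: 'cdfe' (i=0, period=4)
emit factor 2: 'b' (i=4, period=1)
emit factor 3: 'aef' (i=5, period=3)
emit factor 4: 'aafcfebadcbc' (i=8, period=12)
emit factor 5: 'aad' (i=20, period=3)
emit factor 6: 'aabf' (i=23, period=4)

["cdfe", "b", "aef", "aafcfebadcbc", "aad", "aabf"]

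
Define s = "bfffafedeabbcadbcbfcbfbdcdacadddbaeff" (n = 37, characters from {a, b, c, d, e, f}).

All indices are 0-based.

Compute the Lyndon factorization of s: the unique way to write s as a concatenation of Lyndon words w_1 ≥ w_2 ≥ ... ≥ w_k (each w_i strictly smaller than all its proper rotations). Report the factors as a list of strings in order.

["bfff", "afede", "abbcadbcbfcbfbdcdacadddbaeff"]

emit factor 1: 'bfff' (i=0, period=4)
emit factor 2: 'afede' (i=4, period=5)
emit factor 3: 'abbcadbcbfcbfbdcdacadddbaeff' (i=9, period=28)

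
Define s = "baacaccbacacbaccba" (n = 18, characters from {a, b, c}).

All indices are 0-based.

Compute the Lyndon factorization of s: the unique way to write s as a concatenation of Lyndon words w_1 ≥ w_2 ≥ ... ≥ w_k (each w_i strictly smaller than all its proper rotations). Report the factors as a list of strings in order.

emit factor 1: 'b' (i=0, period=1)
emit factor 2: 'aacaccbacacbaccb' (i=1, period=16)
emit factor 3: 'a' (i=17, period=1)

["b", "aacaccbacacbaccb", "a"]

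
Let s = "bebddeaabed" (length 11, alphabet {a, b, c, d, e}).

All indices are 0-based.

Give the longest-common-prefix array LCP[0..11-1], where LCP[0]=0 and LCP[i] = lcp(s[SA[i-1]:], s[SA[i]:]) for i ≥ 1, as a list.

rank→(start, suffix):
  0 → (6, 'aabed')
  1 → (7, 'abed')
  2 → (2, 'bddeaabed')
  3 → (0, 'bebddeaabed')
  4 → (8, 'bed')
  5 → (10, 'd')
  6 → (3, 'ddeaabed')
  7 → (4, 'deaabed')
  8 → (5, 'eaabed')
  9 → (1, 'ebddeaabed')
  10 → (9, 'ed')

SA = [6, 7, 2, 0, 8, 10, 3, 4, 5, 1, 9]
i: (SA[i-1],SA[i]) lcp shared
  1: (6,7) 1 'a'
  2: (7,2) 0 ''
  3: (2,0) 1 'b'
  4: (0,8) 2 'be'
  5: (8,10) 0 ''
  6: (10,3) 1 'd'
  7: (3,4) 1 'd'
  8: (4,5) 0 ''
  9: (5,1) 1 'e'
  10: (1,9) 1 'e'

[0, 1, 0, 1, 2, 0, 1, 1, 0, 1, 1]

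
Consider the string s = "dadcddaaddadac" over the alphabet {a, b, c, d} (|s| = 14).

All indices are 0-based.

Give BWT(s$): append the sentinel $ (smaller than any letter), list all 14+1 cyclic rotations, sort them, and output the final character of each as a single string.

cddddaaddad$aca

rank  rotation         last
    0  $dadcddaaddadac  c
    1  aaddadac$dadcdd  d
    2  ac$dadcddaaddad  d
    3  adac$dadcddaadd  d
    4  adcddaaddadac$d  d
    5  addadac$dadcdda  a
    6  c$dadcddaaddada  a
    7  cddaaddadac$dad  d
    8  daaddadac$dadcd  d
    9  dac$dadcddaadda  a
   10  dadac$dadcddaad  d
   11  dadcddaaddadac$  $
   12  dcddaaddadac$da  a
   13  ddaaddadac$dadc  c
   14  ddadac$dadcddaa  a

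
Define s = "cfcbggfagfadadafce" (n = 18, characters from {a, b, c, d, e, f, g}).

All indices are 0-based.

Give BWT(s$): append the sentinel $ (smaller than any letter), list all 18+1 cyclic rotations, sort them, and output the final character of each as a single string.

efddfcff$aacggcaagb

rank  rotation             last
    0  $cfcbggfagfadadafce  e
    1  adadafce$cfcbggfagf  f
    2  adafce$cfcbggfagfad  d
    3  afce$cfcbggfagfadad  d
    4  agfadadafce$cfcbggf  f
    5  bggfagfadadafce$cfc  c
    6  cbggfagfadadafce$cf  f
    7  ce$cfcbggfagfadadaf  f
    8  cfcbggfagfadadafce$  $
    9  dadafce$cfcbggfagfa  a
   10  dafce$cfcbggfagfada  a
   11  e$cfcbggfagfadadafc  c
   12  fadadafce$cfcbggfag  g
   13  fagfadadafce$cfcbgg  g
   14  fcbggfagfadadafce$c  c
   15  fce$cfcbggfagfadada  a
   16  gfadadafce$cfcbggfa  a
   17  gfagfadadafce$cfcbg  g
   18  ggfagfadadafce$cfcb  b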